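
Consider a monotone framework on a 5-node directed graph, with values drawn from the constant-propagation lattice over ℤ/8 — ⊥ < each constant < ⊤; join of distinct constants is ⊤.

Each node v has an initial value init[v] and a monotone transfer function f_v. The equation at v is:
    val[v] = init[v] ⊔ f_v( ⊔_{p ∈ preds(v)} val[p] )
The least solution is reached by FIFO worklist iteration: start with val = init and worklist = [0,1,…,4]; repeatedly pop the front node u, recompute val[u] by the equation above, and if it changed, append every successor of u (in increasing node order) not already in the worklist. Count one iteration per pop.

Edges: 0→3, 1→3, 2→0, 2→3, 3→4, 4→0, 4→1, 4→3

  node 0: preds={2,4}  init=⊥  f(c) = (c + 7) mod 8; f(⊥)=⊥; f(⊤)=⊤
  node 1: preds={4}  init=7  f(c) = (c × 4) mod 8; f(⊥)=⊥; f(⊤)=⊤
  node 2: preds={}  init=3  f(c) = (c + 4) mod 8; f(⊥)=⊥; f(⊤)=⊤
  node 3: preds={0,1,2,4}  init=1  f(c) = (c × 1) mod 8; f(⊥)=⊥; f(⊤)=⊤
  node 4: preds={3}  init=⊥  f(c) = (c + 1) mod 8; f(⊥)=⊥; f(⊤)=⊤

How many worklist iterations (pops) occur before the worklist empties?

8

Trace (8 dequeues):
  [1] u=0 | in 3 | out 2 | prev ⊥ | push {}
  [2] u=1 | in ⊥ | out 7 | ==
  [3] u=2 | in ⊥ | out 3 | ==
  [4] u=3 | in ⊤ | out ⊤ | prev 1 | push {}
  [5] u=4 | in ⊤ | out ⊤ | prev ⊥ | push {0,1,3}
  [6] u=0 | in ⊤ | out ⊤ | prev 2 | push {}
  [7] u=1 | in ⊤ | out ⊤ | prev 7 | push {}
  [8] u=3 | in ⊤ | out ⊤ | ==

Converged values:
  [0] ⊤
  [1] ⊤
  [2] 3
  [3] ⊤
  [4] ⊤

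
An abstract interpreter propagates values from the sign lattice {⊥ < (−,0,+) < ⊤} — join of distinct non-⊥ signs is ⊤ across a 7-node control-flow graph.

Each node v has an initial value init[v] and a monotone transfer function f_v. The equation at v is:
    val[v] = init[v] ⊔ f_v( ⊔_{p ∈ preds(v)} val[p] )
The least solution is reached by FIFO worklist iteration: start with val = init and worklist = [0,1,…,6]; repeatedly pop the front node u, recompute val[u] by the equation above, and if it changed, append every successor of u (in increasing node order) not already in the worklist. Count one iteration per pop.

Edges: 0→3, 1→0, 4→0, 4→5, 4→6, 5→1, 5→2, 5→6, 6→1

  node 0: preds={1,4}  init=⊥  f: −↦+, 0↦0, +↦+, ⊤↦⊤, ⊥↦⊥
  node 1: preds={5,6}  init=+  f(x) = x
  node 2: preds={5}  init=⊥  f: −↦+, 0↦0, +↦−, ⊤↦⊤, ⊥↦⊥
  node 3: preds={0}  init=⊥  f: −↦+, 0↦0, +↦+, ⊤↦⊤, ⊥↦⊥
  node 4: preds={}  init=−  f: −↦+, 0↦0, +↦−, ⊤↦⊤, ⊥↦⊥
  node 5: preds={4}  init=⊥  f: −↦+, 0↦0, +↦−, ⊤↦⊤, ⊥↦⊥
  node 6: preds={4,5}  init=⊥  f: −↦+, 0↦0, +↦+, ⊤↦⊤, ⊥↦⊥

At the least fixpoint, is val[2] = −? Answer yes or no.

yes

Iteration log — 10 steps:
  step 1. node 0  ⊔preds=⊤  new=⊤  old=⊥  +wl: 
  step 2. node 1  ⊔preds=⊥  new=+  stable
  step 3. node 2  ⊔preds=⊥  new=⊥  stable
  step 4. node 3  ⊔preds=⊤  new=⊤  old=⊥  +wl: 
  step 5. node 4  ⊔preds=⊥  new=−  stable
  step 6. node 5  ⊔preds=−  new=+  old=⊥  +wl: 1,2
  step 7. node 6  ⊔preds=⊤  new=⊤  old=⊥  +wl: 
  step 8. node 1  ⊔preds=⊤  new=⊤  old=+  +wl: 0
  step 9. node 2  ⊔preds=+  new=−  old=⊥  +wl: 
  step 10. node 0  ⊔preds=⊤  new=⊤  stable

Least fixpoint reached:
  node 0: ⊤
  node 1: ⊤
  node 2: −
  node 3: ⊤
  node 4: −
  node 5: +
  node 6: ⊤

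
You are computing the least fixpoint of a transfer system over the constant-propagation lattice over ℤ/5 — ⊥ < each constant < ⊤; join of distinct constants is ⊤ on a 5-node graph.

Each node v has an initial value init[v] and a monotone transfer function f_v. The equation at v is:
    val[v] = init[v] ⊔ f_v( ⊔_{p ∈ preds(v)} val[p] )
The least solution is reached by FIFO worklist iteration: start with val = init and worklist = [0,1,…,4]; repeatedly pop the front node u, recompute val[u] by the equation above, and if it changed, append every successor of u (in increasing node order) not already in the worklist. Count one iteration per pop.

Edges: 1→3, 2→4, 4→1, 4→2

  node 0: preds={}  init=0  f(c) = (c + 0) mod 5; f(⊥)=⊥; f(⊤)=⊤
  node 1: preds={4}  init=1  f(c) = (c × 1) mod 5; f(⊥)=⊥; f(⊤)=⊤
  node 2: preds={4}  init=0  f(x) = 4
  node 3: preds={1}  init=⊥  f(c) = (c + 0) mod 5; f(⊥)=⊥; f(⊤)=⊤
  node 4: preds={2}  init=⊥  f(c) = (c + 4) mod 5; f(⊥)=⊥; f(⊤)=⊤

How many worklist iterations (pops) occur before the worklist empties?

8

Trace (8 dequeues):
  [1] u=0 | in ⊥ | out 0 | ==
  [2] u=1 | in ⊥ | out 1 | ==
  [3] u=2 | in ⊥ | out ⊤ | prev 0 | push {}
  [4] u=3 | in 1 | out 1 | prev ⊥ | push {}
  [5] u=4 | in ⊤ | out ⊤ | prev ⊥ | push {1,2}
  [6] u=1 | in ⊤ | out ⊤ | prev 1 | push {3}
  [7] u=2 | in ⊤ | out ⊤ | ==
  [8] u=3 | in ⊤ | out ⊤ | prev 1 | push {}

Converged values:
  [0] 0
  [1] ⊤
  [2] ⊤
  [3] ⊤
  [4] ⊤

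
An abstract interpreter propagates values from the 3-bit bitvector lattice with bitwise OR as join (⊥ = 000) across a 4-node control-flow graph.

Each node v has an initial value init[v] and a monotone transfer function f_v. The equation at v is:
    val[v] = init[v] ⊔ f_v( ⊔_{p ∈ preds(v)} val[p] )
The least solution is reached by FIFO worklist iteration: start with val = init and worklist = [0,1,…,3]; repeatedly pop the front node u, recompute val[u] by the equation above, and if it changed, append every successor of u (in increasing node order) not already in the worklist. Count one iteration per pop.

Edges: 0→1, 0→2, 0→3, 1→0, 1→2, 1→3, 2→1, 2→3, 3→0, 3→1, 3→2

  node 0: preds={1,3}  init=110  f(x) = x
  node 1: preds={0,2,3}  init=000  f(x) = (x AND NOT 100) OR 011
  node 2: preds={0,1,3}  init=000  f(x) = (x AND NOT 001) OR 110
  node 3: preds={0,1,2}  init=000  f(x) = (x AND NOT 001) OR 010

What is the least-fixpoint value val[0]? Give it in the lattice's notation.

Iteration log — 8 steps:
  step 1. node 0  ⊔preds=000  new=110  stable
  step 2. node 1  ⊔preds=110  new=011  old=000  +wl: 0
  step 3. node 2  ⊔preds=111  new=110  old=000  +wl: 1
  step 4. node 3  ⊔preds=111  new=110  old=000  +wl: 2
  step 5. node 0  ⊔preds=111  new=111  old=110  +wl: 3
  step 6. node 1  ⊔preds=111  new=011  stable
  step 7. node 2  ⊔preds=111  new=110  stable
  step 8. node 3  ⊔preds=111  new=110  stable

Least fixpoint reached:
  node 0: 111
  node 1: 011
  node 2: 110
  node 3: 110

111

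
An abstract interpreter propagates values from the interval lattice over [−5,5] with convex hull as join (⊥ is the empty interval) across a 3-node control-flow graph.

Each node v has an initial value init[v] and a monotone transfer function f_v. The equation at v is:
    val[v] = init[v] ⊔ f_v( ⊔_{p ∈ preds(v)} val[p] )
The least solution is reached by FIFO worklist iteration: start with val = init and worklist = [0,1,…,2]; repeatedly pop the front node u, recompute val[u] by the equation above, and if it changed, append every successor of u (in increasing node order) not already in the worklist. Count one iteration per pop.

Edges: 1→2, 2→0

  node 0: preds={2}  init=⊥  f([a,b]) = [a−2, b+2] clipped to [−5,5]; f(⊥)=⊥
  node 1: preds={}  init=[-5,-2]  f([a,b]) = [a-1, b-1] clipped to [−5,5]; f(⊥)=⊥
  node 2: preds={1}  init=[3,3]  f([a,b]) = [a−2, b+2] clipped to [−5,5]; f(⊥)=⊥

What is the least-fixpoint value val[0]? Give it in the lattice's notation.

[-5,5]

Trace (4 dequeues):
  [1] u=0 | in [3,3] | out [1,5] | prev ⊥ | push {}
  [2] u=1 | in ⊥ | out [-5,-2] | ==
  [3] u=2 | in [-5,-2] | out [-5,3] | prev [3,3] | push {0}
  [4] u=0 | in [-5,3] | out [-5,5] | prev [1,5] | push {}

Converged values:
  [0] [-5,5]
  [1] [-5,-2]
  [2] [-5,3]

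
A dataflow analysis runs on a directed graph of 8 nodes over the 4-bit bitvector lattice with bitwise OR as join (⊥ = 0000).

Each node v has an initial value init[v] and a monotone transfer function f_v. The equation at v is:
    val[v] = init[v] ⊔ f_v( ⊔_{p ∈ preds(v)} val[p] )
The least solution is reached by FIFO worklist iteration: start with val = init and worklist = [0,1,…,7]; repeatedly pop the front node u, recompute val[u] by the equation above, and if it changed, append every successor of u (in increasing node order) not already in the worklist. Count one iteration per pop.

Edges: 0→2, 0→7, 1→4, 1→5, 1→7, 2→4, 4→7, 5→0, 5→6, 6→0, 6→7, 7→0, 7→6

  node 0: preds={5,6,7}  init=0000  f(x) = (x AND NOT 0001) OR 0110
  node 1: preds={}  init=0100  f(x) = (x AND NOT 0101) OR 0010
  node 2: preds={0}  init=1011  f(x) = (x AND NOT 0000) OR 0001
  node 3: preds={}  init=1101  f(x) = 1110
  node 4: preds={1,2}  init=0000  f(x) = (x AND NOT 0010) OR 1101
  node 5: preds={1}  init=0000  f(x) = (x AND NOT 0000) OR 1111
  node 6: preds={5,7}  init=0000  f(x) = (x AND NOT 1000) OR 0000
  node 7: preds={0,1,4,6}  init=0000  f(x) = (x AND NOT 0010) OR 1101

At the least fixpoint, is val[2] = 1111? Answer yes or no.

Iteration log — 12 steps:
  step 1. node 0  ⊔preds=0000  new=0110  old=0000  +wl: 
  step 2. node 1  ⊔preds=0000  new=0110  old=0100  +wl: 
  step 3. node 2  ⊔preds=0110  new=1111  old=1011  +wl: 
  step 4. node 3  ⊔preds=0000  new=1111  old=1101  +wl: 
  step 5. node 4  ⊔preds=1111  new=1101  old=0000  +wl: 
  step 6. node 5  ⊔preds=0110  new=1111  old=0000  +wl: 0
  step 7. node 6  ⊔preds=1111  new=0111  old=0000  +wl: 
  step 8. node 7  ⊔preds=1111  new=1101  old=0000  +wl: 6
  step 9. node 0  ⊔preds=1111  new=1110  old=0110  +wl: 2,7
  step 10. node 6  ⊔preds=1111  new=0111  stable
  step 11. node 2  ⊔preds=1110  new=1111  stable
  step 12. node 7  ⊔preds=1111  new=1101  stable

Least fixpoint reached:
  node 0: 1110
  node 1: 0110
  node 2: 1111
  node 3: 1111
  node 4: 1101
  node 5: 1111
  node 6: 0111
  node 7: 1101

yes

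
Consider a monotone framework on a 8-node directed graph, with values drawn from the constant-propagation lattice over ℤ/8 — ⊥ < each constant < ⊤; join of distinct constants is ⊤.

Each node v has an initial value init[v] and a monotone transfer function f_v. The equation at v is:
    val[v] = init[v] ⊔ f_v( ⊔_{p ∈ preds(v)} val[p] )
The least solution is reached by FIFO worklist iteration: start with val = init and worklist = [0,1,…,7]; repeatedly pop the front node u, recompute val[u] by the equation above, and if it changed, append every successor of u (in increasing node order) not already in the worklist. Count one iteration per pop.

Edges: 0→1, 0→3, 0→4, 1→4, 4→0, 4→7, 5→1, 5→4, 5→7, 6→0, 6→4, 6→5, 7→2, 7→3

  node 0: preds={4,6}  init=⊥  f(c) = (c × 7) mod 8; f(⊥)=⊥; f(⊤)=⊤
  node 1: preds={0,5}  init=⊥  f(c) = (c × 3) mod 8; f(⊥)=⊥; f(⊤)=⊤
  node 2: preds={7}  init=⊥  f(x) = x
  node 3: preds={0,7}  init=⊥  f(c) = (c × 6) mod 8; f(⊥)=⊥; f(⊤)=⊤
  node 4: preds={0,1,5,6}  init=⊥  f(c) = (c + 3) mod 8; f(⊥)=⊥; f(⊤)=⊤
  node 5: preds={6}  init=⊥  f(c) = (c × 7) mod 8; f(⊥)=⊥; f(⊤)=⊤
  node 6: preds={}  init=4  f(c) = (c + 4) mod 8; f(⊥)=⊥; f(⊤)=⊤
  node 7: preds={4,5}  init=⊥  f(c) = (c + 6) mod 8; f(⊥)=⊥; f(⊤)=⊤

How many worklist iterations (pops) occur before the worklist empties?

15

Iteration log — 15 steps:
  step 1. node 0  ⊔preds=4  new=4  old=⊥  +wl: 
  step 2. node 1  ⊔preds=4  new=4  old=⊥  +wl: 
  step 3. node 2  ⊔preds=⊥  new=⊥  stable
  step 4. node 3  ⊔preds=4  new=0  old=⊥  +wl: 
  step 5. node 4  ⊔preds=4  new=7  old=⊥  +wl: 0
  step 6. node 5  ⊔preds=4  new=4  old=⊥  +wl: 1,4
  step 7. node 6  ⊔preds=⊥  new=4  stable
  step 8. node 7  ⊔preds=⊤  new=⊤  old=⊥  +wl: 2,3
  step 9. node 0  ⊔preds=⊤  new=⊤  old=4  +wl: 
  step 10. node 1  ⊔preds=⊤  new=⊤  old=4  +wl: 
  step 11. node 4  ⊔preds=⊤  new=⊤  old=7  +wl: 0,7
  step 12. node 2  ⊔preds=⊤  new=⊤  old=⊥  +wl: 
  step 13. node 3  ⊔preds=⊤  new=⊤  old=0  +wl: 
  step 14. node 0  ⊔preds=⊤  new=⊤  stable
  step 15. node 7  ⊔preds=⊤  new=⊤  stable

Least fixpoint reached:
  node 0: ⊤
  node 1: ⊤
  node 2: ⊤
  node 3: ⊤
  node 4: ⊤
  node 5: 4
  node 6: 4
  node 7: ⊤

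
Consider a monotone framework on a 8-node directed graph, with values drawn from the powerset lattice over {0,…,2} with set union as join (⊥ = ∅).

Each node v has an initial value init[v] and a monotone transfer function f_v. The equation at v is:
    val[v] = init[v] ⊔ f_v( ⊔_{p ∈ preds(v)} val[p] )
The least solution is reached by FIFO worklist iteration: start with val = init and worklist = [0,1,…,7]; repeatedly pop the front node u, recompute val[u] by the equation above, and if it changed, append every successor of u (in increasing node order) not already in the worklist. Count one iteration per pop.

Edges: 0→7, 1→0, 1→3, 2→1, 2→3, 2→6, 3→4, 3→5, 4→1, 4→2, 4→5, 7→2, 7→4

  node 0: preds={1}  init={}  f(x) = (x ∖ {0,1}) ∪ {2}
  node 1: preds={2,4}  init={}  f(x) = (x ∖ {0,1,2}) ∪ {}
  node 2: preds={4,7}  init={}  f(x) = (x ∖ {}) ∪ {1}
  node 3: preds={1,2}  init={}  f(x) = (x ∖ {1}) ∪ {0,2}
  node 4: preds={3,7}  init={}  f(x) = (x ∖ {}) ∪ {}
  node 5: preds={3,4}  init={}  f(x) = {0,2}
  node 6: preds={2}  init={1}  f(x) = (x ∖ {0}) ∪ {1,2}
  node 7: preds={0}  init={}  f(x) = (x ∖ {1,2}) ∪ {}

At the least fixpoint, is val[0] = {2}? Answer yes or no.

Iteration log — 13 steps:
  step 1. node 0  ⊔preds={}  new={2}  old={}  +wl: 
  step 2. node 1  ⊔preds={}  new={}  stable
  step 3. node 2  ⊔preds={}  new={1}  old={}  +wl: 1
  step 4. node 3  ⊔preds={1}  new={0,2}  old={}  +wl: 
  step 5. node 4  ⊔preds={0,2}  new={0,2}  old={}  +wl: 2
  step 6. node 5  ⊔preds={0,2}  new={0,2}  old={}  +wl: 
  step 7. node 6  ⊔preds={1}  new={1,2}  old={1}  +wl: 
  step 8. node 7  ⊔preds={2}  new={}  stable
  step 9. node 1  ⊔preds={0,1,2}  new={}  stable
  step 10. node 2  ⊔preds={0,2}  new={0,1,2}  old={1}  +wl: 1,3,6
  step 11. node 1  ⊔preds={0,1,2}  new={}  stable
  step 12. node 3  ⊔preds={0,1,2}  new={0,2}  stable
  step 13. node 6  ⊔preds={0,1,2}  new={1,2}  stable

Least fixpoint reached:
  node 0: {2}
  node 1: {}
  node 2: {0,1,2}
  node 3: {0,2}
  node 4: {0,2}
  node 5: {0,2}
  node 6: {1,2}
  node 7: {}

yes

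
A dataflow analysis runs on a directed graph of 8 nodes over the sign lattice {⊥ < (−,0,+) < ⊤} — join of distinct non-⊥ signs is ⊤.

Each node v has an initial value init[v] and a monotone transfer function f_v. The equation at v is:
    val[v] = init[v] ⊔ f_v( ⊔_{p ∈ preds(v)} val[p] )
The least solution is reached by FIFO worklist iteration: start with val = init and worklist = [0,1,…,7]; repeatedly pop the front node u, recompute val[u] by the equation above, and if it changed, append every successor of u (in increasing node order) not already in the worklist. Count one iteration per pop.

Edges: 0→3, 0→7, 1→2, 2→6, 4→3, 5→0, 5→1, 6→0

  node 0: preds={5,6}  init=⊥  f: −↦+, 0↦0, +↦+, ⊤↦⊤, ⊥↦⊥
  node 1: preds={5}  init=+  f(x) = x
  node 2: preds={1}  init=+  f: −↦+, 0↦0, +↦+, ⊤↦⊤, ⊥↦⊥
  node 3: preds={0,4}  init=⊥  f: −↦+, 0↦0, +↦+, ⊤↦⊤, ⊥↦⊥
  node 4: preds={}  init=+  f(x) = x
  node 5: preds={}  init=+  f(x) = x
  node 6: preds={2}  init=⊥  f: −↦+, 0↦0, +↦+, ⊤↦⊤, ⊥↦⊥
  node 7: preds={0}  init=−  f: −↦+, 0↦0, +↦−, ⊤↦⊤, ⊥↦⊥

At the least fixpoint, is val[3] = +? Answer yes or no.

Iteration log — 9 steps:
  step 1. node 0  ⊔preds=+  new=+  old=⊥  +wl: 
  step 2. node 1  ⊔preds=+  new=+  stable
  step 3. node 2  ⊔preds=+  new=+  stable
  step 4. node 3  ⊔preds=+  new=+  old=⊥  +wl: 
  step 5. node 4  ⊔preds=⊥  new=+  stable
  step 6. node 5  ⊔preds=⊥  new=+  stable
  step 7. node 6  ⊔preds=+  new=+  old=⊥  +wl: 0
  step 8. node 7  ⊔preds=+  new=−  stable
  step 9. node 0  ⊔preds=+  new=+  stable

Least fixpoint reached:
  node 0: +
  node 1: +
  node 2: +
  node 3: +
  node 4: +
  node 5: +
  node 6: +
  node 7: −

yes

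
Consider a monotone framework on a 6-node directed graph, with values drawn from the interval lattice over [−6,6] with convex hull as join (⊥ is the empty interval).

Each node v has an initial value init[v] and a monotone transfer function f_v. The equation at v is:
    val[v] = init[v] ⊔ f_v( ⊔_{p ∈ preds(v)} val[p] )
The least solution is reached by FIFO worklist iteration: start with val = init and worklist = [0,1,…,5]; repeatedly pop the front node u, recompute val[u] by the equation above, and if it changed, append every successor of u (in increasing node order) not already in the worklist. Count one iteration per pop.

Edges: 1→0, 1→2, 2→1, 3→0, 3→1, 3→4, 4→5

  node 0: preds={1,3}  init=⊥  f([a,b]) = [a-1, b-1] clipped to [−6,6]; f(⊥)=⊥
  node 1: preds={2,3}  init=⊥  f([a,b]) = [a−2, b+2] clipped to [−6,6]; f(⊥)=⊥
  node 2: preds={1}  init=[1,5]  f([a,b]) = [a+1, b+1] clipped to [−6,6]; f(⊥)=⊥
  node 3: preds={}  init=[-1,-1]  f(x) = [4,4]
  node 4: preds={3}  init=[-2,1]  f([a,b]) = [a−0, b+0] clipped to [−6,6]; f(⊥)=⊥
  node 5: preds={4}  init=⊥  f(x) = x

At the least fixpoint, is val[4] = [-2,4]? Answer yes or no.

yes

Trace (17 dequeues):
  [1] u=0 | in [-1,-1] | out [-2,-2] | prev ⊥ | push {}
  [2] u=1 | in [-1,5] | out [-3,6] | prev ⊥ | push {0}
  [3] u=2 | in [-3,6] | out [-2,6] | prev [1,5] | push {1}
  [4] u=3 | in ⊥ | out [-1,4] | prev [-1,-1] | push {}
  [5] u=4 | in [-1,4] | out [-2,4] | prev [-2,1] | push {}
  [6] u=5 | in [-2,4] | out [-2,4] | prev ⊥ | push {}
  [7] u=0 | in [-3,6] | out [-4,5] | prev [-2,-2] | push {}
  [8] u=1 | in [-2,6] | out [-4,6] | prev [-3,6] | push {0,2}
  [9] u=0 | in [-4,6] | out [-5,5] | prev [-4,5] | push {}
  [10] u=2 | in [-4,6] | out [-3,6] | prev [-2,6] | push {1}
  [11] u=1 | in [-3,6] | out [-5,6] | prev [-4,6] | push {0,2}
  [12] u=0 | in [-5,6] | out [-6,5] | prev [-5,5] | push {}
  [13] u=2 | in [-5,6] | out [-4,6] | prev [-3,6] | push {1}
  [14] u=1 | in [-4,6] | out [-6,6] | prev [-5,6] | push {0,2}
  [15] u=0 | in [-6,6] | out [-6,5] | ==
  [16] u=2 | in [-6,6] | out [-5,6] | prev [-4,6] | push {1}
  [17] u=1 | in [-5,6] | out [-6,6] | ==

Converged values:
  [0] [-6,5]
  [1] [-6,6]
  [2] [-5,6]
  [3] [-1,4]
  [4] [-2,4]
  [5] [-2,4]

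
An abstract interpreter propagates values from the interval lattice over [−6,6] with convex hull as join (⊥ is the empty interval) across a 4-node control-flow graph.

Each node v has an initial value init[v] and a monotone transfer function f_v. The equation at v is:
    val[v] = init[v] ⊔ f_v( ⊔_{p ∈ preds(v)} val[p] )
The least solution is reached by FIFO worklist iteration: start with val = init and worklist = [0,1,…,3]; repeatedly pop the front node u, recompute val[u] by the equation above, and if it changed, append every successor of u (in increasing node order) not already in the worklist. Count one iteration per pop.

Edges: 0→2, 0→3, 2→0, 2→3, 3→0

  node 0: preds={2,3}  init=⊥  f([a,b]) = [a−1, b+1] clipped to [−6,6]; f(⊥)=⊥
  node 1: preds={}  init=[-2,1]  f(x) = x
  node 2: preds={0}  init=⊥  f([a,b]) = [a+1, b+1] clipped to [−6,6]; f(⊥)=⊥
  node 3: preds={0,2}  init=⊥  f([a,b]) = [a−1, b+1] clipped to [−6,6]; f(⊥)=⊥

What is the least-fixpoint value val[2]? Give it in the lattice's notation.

Trace (4 dequeues):
  [1] u=0 | in ⊥ | out ⊥ | ==
  [2] u=1 | in ⊥ | out [-2,1] | ==
  [3] u=2 | in ⊥ | out ⊥ | ==
  [4] u=3 | in ⊥ | out ⊥ | ==

Converged values:
  [0] ⊥
  [1] [-2,1]
  [2] ⊥
  [3] ⊥

⊥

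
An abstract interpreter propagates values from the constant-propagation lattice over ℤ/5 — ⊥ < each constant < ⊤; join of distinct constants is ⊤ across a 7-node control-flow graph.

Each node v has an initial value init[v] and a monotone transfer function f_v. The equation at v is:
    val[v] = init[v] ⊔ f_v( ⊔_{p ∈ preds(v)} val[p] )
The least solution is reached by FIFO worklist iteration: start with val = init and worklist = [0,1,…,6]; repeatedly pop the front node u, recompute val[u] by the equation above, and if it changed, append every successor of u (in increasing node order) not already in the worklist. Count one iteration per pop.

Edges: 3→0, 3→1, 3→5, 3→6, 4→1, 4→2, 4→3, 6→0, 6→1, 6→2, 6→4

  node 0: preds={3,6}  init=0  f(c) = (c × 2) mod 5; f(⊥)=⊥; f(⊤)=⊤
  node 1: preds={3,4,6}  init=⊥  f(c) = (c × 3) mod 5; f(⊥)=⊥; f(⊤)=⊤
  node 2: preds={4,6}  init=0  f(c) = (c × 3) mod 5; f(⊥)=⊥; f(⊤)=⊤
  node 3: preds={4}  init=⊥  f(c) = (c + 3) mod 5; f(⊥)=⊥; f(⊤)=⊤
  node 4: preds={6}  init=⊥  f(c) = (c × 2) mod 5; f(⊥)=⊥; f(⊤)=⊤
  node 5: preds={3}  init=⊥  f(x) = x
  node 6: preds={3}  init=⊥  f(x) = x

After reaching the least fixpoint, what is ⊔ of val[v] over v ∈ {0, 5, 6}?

Worklist (7 pops):
  #1 pop 0: in=⊥ → 0 (no change)
  #2 pop 1: in=⊥ → ⊥ (no change)
  #3 pop 2: in=⊥ → 0 (no change)
  #4 pop 3: in=⊥ → ⊥ (no change)
  #5 pop 4: in=⊥ → ⊥ (no change)
  #6 pop 5: in=⊥ → ⊥ (no change)
  #7 pop 6: in=⊥ → ⊥ (no change)

Fixpoint:
  val[0] = 0
  val[1] = ⊥
  val[2] = 0
  val[3] = ⊥
  val[4] = ⊥
  val[5] = ⊥
  val[6] = ⊥

0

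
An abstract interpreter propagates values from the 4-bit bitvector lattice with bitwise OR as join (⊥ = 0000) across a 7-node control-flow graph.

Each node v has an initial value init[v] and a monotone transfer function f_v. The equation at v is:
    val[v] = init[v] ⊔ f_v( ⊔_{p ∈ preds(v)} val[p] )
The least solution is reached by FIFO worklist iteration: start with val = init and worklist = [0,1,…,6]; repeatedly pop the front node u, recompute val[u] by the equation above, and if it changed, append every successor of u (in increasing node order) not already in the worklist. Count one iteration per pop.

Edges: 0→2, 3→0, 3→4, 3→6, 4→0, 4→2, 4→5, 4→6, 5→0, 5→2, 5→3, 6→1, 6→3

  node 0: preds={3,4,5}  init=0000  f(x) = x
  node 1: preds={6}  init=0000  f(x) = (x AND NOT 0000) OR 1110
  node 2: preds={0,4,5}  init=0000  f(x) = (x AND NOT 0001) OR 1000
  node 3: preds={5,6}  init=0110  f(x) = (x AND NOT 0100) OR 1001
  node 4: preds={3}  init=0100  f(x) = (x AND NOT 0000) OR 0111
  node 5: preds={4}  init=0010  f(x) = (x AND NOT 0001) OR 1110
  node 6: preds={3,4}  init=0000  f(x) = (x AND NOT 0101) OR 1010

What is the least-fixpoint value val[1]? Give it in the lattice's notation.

1110

Trace (11 dequeues):
  [1] u=0 | in 0110 | out 0110 | prev 0000 | push {}
  [2] u=1 | in 0000 | out 1110 | prev 0000 | push {}
  [3] u=2 | in 0110 | out 1110 | prev 0000 | push {}
  [4] u=3 | in 0010 | out 1111 | prev 0110 | push {0}
  [5] u=4 | in 1111 | out 1111 | prev 0100 | push {2}
  [6] u=5 | in 1111 | out 1110 | prev 0010 | push {3}
  [7] u=6 | in 1111 | out 1010 | prev 0000 | push {1}
  [8] u=0 | in 1111 | out 1111 | prev 0110 | push {}
  [9] u=2 | in 1111 | out 1110 | ==
  [10] u=3 | in 1110 | out 1111 | ==
  [11] u=1 | in 1010 | out 1110 | ==

Converged values:
  [0] 1111
  [1] 1110
  [2] 1110
  [3] 1111
  [4] 1111
  [5] 1110
  [6] 1010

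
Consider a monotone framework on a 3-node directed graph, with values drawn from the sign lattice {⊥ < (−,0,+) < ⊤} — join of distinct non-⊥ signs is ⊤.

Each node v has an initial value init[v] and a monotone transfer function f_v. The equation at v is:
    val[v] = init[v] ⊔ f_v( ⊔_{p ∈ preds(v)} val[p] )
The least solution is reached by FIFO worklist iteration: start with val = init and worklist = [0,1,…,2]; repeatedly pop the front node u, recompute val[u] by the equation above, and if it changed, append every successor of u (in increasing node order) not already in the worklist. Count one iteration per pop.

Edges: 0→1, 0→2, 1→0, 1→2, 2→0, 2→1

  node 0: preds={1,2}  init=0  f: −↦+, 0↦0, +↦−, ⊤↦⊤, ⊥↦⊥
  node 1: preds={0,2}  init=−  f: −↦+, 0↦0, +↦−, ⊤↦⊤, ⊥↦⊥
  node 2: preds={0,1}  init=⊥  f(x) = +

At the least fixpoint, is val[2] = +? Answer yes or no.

yes

Worklist (5 pops):
  #1 pop 0: in=− → ⊤ (was 0); enqueue []
  #2 pop 1: in=⊤ → ⊤ (was −); enqueue [0]
  #3 pop 2: in=⊤ → + (was ⊥); enqueue [1]
  #4 pop 0: in=⊤ → ⊤ (no change)
  #5 pop 1: in=⊤ → ⊤ (no change)

Fixpoint:
  val[0] = ⊤
  val[1] = ⊤
  val[2] = +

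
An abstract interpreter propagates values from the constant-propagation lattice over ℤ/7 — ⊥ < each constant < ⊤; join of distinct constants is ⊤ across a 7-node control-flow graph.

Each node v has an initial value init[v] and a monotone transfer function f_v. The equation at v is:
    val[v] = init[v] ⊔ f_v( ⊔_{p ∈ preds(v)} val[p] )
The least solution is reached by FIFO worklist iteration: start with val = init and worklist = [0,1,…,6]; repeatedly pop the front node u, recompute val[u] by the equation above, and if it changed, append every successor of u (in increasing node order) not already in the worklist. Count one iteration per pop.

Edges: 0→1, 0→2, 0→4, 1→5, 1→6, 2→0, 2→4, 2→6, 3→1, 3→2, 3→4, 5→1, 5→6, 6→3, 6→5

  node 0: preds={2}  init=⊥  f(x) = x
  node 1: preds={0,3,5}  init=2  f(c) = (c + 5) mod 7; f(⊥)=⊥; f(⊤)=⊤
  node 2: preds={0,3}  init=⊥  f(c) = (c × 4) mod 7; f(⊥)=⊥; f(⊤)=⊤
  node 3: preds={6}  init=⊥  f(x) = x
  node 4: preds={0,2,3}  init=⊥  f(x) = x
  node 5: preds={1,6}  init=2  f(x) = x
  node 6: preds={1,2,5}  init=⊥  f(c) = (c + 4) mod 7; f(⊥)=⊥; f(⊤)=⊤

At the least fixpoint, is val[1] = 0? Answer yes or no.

no

Worklist (18 pops):
  #1 pop 0: in=⊥ → ⊥ (no change)
  #2 pop 1: in=2 → ⊤ (was 2); enqueue []
  #3 pop 2: in=⊥ → ⊥ (no change)
  #4 pop 3: in=⊥ → ⊥ (no change)
  #5 pop 4: in=⊥ → ⊥ (no change)
  #6 pop 5: in=⊤ → ⊤ (was 2); enqueue [1]
  #7 pop 6: in=⊤ → ⊤ (was ⊥); enqueue [3,5]
  #8 pop 1: in=⊤ → ⊤ (no change)
  #9 pop 3: in=⊤ → ⊤ (was ⊥); enqueue [1,2,4]
  #10 pop 5: in=⊤ → ⊤ (no change)
  #11 pop 1: in=⊤ → ⊤ (no change)
  #12 pop 2: in=⊤ → ⊤ (was ⊥); enqueue [0,6]
  #13 pop 4: in=⊤ → ⊤ (was ⊥); enqueue []
  #14 pop 0: in=⊤ → ⊤ (was ⊥); enqueue [1,2,4]
  #15 pop 6: in=⊤ → ⊤ (no change)
  #16 pop 1: in=⊤ → ⊤ (no change)
  #17 pop 2: in=⊤ → ⊤ (no change)
  #18 pop 4: in=⊤ → ⊤ (no change)

Fixpoint:
  val[0] = ⊤
  val[1] = ⊤
  val[2] = ⊤
  val[3] = ⊤
  val[4] = ⊤
  val[5] = ⊤
  val[6] = ⊤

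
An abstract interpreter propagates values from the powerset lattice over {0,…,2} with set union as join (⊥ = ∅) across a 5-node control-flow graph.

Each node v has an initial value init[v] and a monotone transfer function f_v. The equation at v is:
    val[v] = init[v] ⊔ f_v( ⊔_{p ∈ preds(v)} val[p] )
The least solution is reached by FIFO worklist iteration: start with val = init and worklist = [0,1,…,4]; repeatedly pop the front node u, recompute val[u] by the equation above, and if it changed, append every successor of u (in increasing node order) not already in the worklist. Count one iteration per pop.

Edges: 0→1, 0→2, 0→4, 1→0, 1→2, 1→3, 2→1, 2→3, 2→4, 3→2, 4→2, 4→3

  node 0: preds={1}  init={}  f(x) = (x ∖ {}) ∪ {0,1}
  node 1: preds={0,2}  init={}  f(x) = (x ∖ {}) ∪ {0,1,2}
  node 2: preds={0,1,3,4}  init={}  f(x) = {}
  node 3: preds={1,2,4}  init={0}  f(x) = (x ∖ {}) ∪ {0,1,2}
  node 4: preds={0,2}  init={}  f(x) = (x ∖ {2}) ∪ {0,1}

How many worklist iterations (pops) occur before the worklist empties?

10

Iteration log — 10 steps:
  step 1. node 0  ⊔preds={}  new={0,1}  old={}  +wl: 
  step 2. node 1  ⊔preds={0,1}  new={0,1,2}  old={}  +wl: 0
  step 3. node 2  ⊔preds={0,1,2}  new={}  stable
  step 4. node 3  ⊔preds={0,1,2}  new={0,1,2}  old={0}  +wl: 2
  step 5. node 4  ⊔preds={0,1}  new={0,1}  old={}  +wl: 3
  step 6. node 0  ⊔preds={0,1,2}  new={0,1,2}  old={0,1}  +wl: 1,4
  step 7. node 2  ⊔preds={0,1,2}  new={}  stable
  step 8. node 3  ⊔preds={0,1,2}  new={0,1,2}  stable
  step 9. node 1  ⊔preds={0,1,2}  new={0,1,2}  stable
  step 10. node 4  ⊔preds={0,1,2}  new={0,1}  stable

Least fixpoint reached:
  node 0: {0,1,2}
  node 1: {0,1,2}
  node 2: {}
  node 3: {0,1,2}
  node 4: {0,1}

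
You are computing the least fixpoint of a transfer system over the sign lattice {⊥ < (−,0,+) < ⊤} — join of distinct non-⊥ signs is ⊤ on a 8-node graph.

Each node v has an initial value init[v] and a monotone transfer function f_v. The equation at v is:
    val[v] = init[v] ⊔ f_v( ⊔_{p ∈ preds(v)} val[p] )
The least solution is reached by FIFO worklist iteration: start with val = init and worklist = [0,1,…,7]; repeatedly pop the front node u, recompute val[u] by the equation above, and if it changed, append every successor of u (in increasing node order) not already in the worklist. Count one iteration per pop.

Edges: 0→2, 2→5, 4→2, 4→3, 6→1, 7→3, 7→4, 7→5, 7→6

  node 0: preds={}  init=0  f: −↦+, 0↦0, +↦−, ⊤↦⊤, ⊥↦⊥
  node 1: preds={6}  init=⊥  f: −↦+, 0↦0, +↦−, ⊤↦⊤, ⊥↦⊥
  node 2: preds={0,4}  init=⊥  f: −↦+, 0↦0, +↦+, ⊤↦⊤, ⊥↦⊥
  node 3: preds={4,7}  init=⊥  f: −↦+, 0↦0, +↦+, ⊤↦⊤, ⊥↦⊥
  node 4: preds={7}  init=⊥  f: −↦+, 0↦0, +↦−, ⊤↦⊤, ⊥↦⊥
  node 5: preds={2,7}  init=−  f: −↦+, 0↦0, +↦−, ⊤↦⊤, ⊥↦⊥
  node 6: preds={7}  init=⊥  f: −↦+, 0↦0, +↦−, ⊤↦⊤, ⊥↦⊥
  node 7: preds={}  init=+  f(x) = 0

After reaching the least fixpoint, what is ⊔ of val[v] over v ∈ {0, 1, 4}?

⊤

Worklist (17 pops):
  #1 pop 0: in=⊥ → 0 (no change)
  #2 pop 1: in=⊥ → ⊥ (no change)
  #3 pop 2: in=0 → 0 (was ⊥); enqueue []
  #4 pop 3: in=+ → + (was ⊥); enqueue []
  #5 pop 4: in=+ → − (was ⊥); enqueue [2,3]
  #6 pop 5: in=⊤ → ⊤ (was −); enqueue []
  #7 pop 6: in=+ → − (was ⊥); enqueue [1]
  #8 pop 7: in=⊥ → ⊤ (was +); enqueue [4,5,6]
  #9 pop 2: in=⊤ → ⊤ (was 0); enqueue []
  #10 pop 3: in=⊤ → ⊤ (was +); enqueue []
  #11 pop 1: in=− → + (was ⊥); enqueue []
  #12 pop 4: in=⊤ → ⊤ (was −); enqueue [2,3]
  #13 pop 5: in=⊤ → ⊤ (no change)
  #14 pop 6: in=⊤ → ⊤ (was −); enqueue [1]
  #15 pop 2: in=⊤ → ⊤ (no change)
  #16 pop 3: in=⊤ → ⊤ (no change)
  #17 pop 1: in=⊤ → ⊤ (was +); enqueue []

Fixpoint:
  val[0] = 0
  val[1] = ⊤
  val[2] = ⊤
  val[3] = ⊤
  val[4] = ⊤
  val[5] = ⊤
  val[6] = ⊤
  val[7] = ⊤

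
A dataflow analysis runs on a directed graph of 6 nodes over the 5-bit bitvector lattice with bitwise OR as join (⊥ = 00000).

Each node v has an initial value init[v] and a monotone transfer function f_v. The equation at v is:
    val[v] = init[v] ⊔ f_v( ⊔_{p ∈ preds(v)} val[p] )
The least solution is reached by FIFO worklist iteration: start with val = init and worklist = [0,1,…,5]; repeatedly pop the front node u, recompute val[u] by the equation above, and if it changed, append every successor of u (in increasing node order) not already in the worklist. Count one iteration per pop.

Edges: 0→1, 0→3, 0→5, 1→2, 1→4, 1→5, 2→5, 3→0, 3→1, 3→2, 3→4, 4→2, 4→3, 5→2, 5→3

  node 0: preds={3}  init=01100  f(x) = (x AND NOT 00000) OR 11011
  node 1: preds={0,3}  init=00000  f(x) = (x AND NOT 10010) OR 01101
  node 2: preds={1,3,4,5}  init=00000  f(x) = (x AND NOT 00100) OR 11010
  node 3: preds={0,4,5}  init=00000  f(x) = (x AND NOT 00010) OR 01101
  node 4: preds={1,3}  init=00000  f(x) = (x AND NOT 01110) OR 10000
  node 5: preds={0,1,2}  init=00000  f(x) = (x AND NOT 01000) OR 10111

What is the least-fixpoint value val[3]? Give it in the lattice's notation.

11101

Worklist (10 pops):
  #1 pop 0: in=00000 → 11111 (was 01100); enqueue []
  #2 pop 1: in=11111 → 01101 (was 00000); enqueue []
  #3 pop 2: in=01101 → 11011 (was 00000); enqueue []
  #4 pop 3: in=11111 → 11101 (was 00000); enqueue [0,1,2]
  #5 pop 4: in=11101 → 10001 (was 00000); enqueue [3]
  #6 pop 5: in=11111 → 10111 (was 00000); enqueue []
  #7 pop 0: in=11101 → 11111 (no change)
  #8 pop 1: in=11111 → 01101 (no change)
  #9 pop 2: in=11111 → 11011 (no change)
  #10 pop 3: in=11111 → 11101 (no change)

Fixpoint:
  val[0] = 11111
  val[1] = 01101
  val[2] = 11011
  val[3] = 11101
  val[4] = 10001
  val[5] = 10111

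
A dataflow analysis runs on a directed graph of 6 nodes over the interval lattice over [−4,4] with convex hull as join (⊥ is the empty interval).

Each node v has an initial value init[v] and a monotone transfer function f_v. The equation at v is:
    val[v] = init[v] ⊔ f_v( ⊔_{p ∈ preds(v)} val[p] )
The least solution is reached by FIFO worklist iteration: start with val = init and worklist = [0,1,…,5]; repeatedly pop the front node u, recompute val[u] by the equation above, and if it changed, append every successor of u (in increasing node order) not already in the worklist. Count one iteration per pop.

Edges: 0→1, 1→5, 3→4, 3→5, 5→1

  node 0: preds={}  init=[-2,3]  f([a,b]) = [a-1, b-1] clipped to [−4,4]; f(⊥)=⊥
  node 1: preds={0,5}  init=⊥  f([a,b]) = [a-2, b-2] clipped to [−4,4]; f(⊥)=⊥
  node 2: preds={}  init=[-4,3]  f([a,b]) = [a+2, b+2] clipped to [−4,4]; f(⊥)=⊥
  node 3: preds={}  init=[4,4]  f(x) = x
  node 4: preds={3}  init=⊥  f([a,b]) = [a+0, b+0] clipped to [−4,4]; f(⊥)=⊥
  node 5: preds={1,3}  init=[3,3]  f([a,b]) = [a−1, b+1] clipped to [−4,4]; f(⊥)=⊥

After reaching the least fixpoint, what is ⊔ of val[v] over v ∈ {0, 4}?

[-2,4]

Trace (8 dequeues):
  [1] u=0 | in ⊥ | out [-2,3] | ==
  [2] u=1 | in [-2,3] | out [-4,1] | prev ⊥ | push {}
  [3] u=2 | in ⊥ | out [-4,3] | ==
  [4] u=3 | in ⊥ | out [4,4] | ==
  [5] u=4 | in [4,4] | out [4,4] | prev ⊥ | push {}
  [6] u=5 | in [-4,4] | out [-4,4] | prev [3,3] | push {1}
  [7] u=1 | in [-4,4] | out [-4,2] | prev [-4,1] | push {5}
  [8] u=5 | in [-4,4] | out [-4,4] | ==

Converged values:
  [0] [-2,3]
  [1] [-4,2]
  [2] [-4,3]
  [3] [4,4]
  [4] [4,4]
  [5] [-4,4]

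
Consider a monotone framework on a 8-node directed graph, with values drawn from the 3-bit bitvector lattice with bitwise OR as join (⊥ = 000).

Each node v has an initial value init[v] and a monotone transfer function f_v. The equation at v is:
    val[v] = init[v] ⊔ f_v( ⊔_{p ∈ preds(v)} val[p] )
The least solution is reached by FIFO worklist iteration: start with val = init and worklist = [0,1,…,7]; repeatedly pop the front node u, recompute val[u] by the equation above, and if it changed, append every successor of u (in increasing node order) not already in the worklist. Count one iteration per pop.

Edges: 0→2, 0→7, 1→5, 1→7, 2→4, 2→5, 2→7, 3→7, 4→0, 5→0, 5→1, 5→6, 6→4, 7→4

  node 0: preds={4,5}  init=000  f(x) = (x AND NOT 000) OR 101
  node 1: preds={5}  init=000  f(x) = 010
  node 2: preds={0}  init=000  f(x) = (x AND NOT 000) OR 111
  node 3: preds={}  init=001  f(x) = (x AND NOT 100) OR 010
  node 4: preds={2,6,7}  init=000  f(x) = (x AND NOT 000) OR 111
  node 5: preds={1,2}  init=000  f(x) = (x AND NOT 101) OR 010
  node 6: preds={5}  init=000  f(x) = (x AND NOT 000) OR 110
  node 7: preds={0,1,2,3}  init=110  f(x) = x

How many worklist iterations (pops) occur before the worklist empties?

13

Worklist (13 pops):
  #1 pop 0: in=000 → 101 (was 000); enqueue []
  #2 pop 1: in=000 → 010 (was 000); enqueue []
  #3 pop 2: in=101 → 111 (was 000); enqueue []
  #4 pop 3: in=000 → 011 (was 001); enqueue []
  #5 pop 4: in=111 → 111 (was 000); enqueue [0]
  #6 pop 5: in=111 → 010 (was 000); enqueue [1]
  #7 pop 6: in=010 → 110 (was 000); enqueue [4]
  #8 pop 7: in=111 → 111 (was 110); enqueue []
  #9 pop 0: in=111 → 111 (was 101); enqueue [2,7]
  #10 pop 1: in=010 → 010 (no change)
  #11 pop 4: in=111 → 111 (no change)
  #12 pop 2: in=111 → 111 (no change)
  #13 pop 7: in=111 → 111 (no change)

Fixpoint:
  val[0] = 111
  val[1] = 010
  val[2] = 111
  val[3] = 011
  val[4] = 111
  val[5] = 010
  val[6] = 110
  val[7] = 111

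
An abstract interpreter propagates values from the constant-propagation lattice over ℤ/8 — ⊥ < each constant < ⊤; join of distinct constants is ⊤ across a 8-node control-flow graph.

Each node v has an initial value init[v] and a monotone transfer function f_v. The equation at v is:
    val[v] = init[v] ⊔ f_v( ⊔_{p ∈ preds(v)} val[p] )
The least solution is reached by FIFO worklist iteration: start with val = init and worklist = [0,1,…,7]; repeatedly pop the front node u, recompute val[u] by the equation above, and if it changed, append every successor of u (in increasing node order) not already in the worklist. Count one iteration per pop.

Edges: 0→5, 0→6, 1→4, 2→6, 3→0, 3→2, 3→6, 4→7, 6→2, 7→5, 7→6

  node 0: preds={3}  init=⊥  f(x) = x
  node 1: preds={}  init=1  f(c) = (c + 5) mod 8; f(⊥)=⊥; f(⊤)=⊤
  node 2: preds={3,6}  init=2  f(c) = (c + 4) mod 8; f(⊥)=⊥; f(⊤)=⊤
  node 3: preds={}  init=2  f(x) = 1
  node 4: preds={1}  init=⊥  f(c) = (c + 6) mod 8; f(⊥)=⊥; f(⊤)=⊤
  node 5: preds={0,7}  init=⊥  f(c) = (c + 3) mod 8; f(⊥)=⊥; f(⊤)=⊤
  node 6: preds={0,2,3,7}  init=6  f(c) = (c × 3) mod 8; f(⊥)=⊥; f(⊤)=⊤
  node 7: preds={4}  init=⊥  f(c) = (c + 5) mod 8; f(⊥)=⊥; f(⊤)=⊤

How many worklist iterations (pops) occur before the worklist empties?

12

Worklist (12 pops):
  #1 pop 0: in=2 → 2 (was ⊥); enqueue []
  #2 pop 1: in=⊥ → 1 (no change)
  #3 pop 2: in=⊤ → ⊤ (was 2); enqueue []
  #4 pop 3: in=⊥ → ⊤ (was 2); enqueue [0,2]
  #5 pop 4: in=1 → 7 (was ⊥); enqueue []
  #6 pop 5: in=2 → 5 (was ⊥); enqueue []
  #7 pop 6: in=⊤ → ⊤ (was 6); enqueue []
  #8 pop 7: in=7 → 4 (was ⊥); enqueue [5,6]
  #9 pop 0: in=⊤ → ⊤ (was 2); enqueue []
  #10 pop 2: in=⊤ → ⊤ (no change)
  #11 pop 5: in=⊤ → ⊤ (was 5); enqueue []
  #12 pop 6: in=⊤ → ⊤ (no change)

Fixpoint:
  val[0] = ⊤
  val[1] = 1
  val[2] = ⊤
  val[3] = ⊤
  val[4] = 7
  val[5] = ⊤
  val[6] = ⊤
  val[7] = 4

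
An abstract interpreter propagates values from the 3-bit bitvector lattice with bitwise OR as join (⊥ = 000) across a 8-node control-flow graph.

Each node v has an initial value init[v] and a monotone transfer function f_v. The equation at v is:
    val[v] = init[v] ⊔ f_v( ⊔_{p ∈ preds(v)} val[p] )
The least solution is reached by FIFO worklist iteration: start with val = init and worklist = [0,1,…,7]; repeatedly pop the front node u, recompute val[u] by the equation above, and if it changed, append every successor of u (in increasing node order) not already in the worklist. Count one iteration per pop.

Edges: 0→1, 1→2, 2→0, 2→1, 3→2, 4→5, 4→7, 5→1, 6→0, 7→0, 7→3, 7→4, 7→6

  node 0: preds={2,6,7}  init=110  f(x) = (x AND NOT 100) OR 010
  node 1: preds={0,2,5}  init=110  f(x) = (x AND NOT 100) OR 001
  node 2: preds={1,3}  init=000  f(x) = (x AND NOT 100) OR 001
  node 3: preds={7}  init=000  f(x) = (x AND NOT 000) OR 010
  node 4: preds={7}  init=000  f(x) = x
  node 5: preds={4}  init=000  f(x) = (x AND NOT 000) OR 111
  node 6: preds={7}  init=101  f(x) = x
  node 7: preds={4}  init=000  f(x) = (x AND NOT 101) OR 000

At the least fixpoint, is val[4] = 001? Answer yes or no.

Trace (11 dequeues):
  [1] u=0 | in 101 | out 111 | prev 110 | push {}
  [2] u=1 | in 111 | out 111 | prev 110 | push {}
  [3] u=2 | in 111 | out 011 | prev 000 | push {0,1}
  [4] u=3 | in 000 | out 010 | prev 000 | push {2}
  [5] u=4 | in 000 | out 000 | ==
  [6] u=5 | in 000 | out 111 | prev 000 | push {}
  [7] u=6 | in 000 | out 101 | ==
  [8] u=7 | in 000 | out 000 | ==
  [9] u=0 | in 111 | out 111 | ==
  [10] u=1 | in 111 | out 111 | ==
  [11] u=2 | in 111 | out 011 | ==

Converged values:
  [0] 111
  [1] 111
  [2] 011
  [3] 010
  [4] 000
  [5] 111
  [6] 101
  [7] 000

no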